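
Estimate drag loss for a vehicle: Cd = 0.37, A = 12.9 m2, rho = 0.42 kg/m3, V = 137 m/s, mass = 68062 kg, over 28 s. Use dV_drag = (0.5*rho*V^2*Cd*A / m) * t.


D = 0.5 * 0.42 * 137^2 * 0.37 * 12.9 = 18812.73 N
a = 18812.73 / 68062 = 0.2764 m/s2
dV = 0.2764 * 28 = 7.7 m/s

7.7 m/s


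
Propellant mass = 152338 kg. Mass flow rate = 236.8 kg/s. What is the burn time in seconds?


tb = 152338 / 236.8 = 643.3 s

643.3 s


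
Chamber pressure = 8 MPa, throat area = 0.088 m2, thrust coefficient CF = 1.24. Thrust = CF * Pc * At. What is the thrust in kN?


F = 1.24 * 8e6 * 0.088 = 872960.0 N = 873.0 kN

873.0 kN


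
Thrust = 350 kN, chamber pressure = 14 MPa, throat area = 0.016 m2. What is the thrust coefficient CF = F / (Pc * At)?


CF = 350000 / (14e6 * 0.016) = 1.56

1.56


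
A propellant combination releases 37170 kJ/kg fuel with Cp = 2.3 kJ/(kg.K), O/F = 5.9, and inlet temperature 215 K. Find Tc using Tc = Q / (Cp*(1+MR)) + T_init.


Tc = 37170 / (2.3 * (1 + 5.9)) + 215 = 2557 K

2557 K


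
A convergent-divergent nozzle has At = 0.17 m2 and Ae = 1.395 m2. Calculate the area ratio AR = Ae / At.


AR = 1.395 / 0.17 = 8.2

8.2


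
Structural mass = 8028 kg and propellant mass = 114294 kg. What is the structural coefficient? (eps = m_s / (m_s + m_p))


eps = 8028 / (8028 + 114294) = 0.0656

0.0656


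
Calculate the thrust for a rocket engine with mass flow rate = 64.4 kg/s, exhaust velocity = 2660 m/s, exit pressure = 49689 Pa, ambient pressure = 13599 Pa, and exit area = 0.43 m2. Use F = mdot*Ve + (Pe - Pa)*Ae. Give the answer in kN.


F = 64.4 * 2660 + (49689 - 13599) * 0.43 = 186823.0 N = 186.8 kN

186.8 kN


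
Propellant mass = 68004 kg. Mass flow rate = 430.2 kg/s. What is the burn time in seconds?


tb = 68004 / 430.2 = 158.1 s

158.1 s


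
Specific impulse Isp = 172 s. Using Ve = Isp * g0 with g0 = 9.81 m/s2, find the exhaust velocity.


Ve = Isp * g0 = 172 * 9.81 = 1687.3 m/s

1687.3 m/s


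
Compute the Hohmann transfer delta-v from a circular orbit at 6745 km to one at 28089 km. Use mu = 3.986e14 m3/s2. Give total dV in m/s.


V1 = sqrt(mu/r1) = 7687.37 m/s
dV1 = V1*(sqrt(2*r2/(r1+r2)) - 1) = 2075.09 m/s
V2 = sqrt(mu/r2) = 3767.04 m/s
dV2 = V2*(1 - sqrt(2*r1/(r1+r2))) = 1422.79 m/s
Total dV = 3498 m/s

3498 m/s


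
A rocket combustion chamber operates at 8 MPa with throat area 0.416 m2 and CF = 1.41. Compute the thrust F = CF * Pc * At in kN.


F = 1.41 * 8e6 * 0.416 = 4.6925e+06 N = 4692.5 kN

4692.5 kN


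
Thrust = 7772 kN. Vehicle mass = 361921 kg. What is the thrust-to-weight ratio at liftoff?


TWR = 7772000 / (361921 * 9.81) = 2.19

2.19


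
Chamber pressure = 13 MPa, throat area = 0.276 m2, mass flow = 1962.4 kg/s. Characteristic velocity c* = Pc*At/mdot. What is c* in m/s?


c* = 13e6 * 0.276 / 1962.4 = 1828 m/s

1828 m/s


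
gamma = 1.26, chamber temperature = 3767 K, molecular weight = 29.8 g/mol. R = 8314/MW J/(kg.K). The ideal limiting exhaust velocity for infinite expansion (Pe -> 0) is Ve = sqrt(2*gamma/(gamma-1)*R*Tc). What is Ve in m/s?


R = 8314 / 29.8 = 278.99 J/(kg.K)
Ve = sqrt(2 * 1.26 / (1.26 - 1) * 278.99 * 3767) = 3192 m/s

3192 m/s


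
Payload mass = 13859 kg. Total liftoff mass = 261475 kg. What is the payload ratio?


PR = 13859 / 261475 = 0.053

0.053


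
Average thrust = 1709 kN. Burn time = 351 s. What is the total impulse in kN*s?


It = 1709 * 351 = 599859 kN*s

599859 kN*s


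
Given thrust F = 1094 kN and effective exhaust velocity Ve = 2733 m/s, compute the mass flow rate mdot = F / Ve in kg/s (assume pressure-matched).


mdot = F / Ve = 1094000 / 2733 = 400.3 kg/s

400.3 kg/s


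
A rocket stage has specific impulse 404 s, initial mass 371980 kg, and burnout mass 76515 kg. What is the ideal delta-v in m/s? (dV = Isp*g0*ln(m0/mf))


Ve = 404 * 9.81 = 3963.24 m/s
dV = 3963.24 * ln(371980/76515) = 6267 m/s

6267 m/s


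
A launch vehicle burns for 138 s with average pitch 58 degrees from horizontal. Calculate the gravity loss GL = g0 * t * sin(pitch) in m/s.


GL = 9.81 * 138 * sin(58 deg) = 1148 m/s

1148 m/s


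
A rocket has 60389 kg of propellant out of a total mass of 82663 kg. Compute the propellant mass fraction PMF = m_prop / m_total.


PMF = 60389 / 82663 = 0.731

0.731


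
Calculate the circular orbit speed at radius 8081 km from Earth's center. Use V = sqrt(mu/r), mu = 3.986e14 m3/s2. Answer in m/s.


V = sqrt(3.986e14 / 8081000) = 7023 m/s

7023 m/s


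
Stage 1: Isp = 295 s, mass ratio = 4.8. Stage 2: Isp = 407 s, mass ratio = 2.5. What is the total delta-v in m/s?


dV1 = 295 * 9.81 * ln(4.8) = 4539.5 m/s
dV2 = 407 * 9.81 * ln(2.5) = 3658.4 m/s
Total dV = 4539.5 + 3658.4 = 8197.9 m/s ~ 8198 m/s

8198 m/s


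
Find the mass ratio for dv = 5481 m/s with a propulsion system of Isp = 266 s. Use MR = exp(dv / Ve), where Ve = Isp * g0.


Ve = 266 * 9.81 = 2609.46 m/s
MR = exp(5481 / 2609.46) = 8.17

8.17


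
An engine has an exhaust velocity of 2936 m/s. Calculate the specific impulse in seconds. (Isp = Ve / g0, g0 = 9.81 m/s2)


Isp = Ve / g0 = 2936 / 9.81 = 299.3 s

299.3 s


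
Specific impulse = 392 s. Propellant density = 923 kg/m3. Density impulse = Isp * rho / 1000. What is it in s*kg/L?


rho*Isp = 392 * 923 / 1000 = 362 s*kg/L

362 s*kg/L


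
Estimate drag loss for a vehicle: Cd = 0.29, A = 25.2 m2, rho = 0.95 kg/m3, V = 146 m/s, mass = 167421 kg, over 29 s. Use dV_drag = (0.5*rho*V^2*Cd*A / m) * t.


D = 0.5 * 0.95 * 146^2 * 0.29 * 25.2 = 73994.23 N
a = 73994.23 / 167421 = 0.442 m/s2
dV = 0.442 * 29 = 12.8 m/s

12.8 m/s


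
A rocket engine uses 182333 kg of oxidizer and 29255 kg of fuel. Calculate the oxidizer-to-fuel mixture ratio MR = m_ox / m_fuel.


MR = 182333 / 29255 = 6.23

6.23


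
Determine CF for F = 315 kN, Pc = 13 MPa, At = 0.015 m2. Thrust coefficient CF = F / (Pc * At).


CF = 315000 / (13e6 * 0.015) = 1.62

1.62


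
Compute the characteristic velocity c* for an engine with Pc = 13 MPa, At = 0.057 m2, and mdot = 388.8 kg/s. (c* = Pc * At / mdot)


c* = 13e6 * 0.057 / 388.8 = 1906 m/s

1906 m/s


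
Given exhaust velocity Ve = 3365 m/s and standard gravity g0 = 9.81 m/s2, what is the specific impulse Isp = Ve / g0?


Isp = Ve / g0 = 3365 / 9.81 = 343.0 s

343.0 s


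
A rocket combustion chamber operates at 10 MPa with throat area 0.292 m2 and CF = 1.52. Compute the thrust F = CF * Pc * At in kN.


F = 1.52 * 10e6 * 0.292 = 4.4384e+06 N = 4438.4 kN

4438.4 kN


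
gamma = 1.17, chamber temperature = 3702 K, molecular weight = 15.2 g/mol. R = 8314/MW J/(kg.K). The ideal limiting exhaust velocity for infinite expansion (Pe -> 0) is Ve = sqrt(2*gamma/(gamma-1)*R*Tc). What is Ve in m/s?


R = 8314 / 15.2 = 546.97 J/(kg.K)
Ve = sqrt(2 * 1.17 / (1.17 - 1) * 546.97 * 3702) = 5279 m/s

5279 m/s


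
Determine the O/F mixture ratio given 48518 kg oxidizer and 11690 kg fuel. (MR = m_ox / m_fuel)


MR = 48518 / 11690 = 4.15

4.15


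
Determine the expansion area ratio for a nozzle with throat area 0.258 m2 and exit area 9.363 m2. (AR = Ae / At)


AR = 9.363 / 0.258 = 36.3

36.3


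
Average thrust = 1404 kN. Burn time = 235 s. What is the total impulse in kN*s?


It = 1404 * 235 = 329940 kN*s

329940 kN*s


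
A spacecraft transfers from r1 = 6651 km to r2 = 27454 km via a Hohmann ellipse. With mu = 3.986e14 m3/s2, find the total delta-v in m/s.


V1 = sqrt(mu/r1) = 7741.5 m/s
dV1 = V1*(sqrt(2*r2/(r1+r2)) - 1) = 2081.27 m/s
V2 = sqrt(mu/r2) = 3810.36 m/s
dV2 = V2*(1 - sqrt(2*r1/(r1+r2))) = 1430.7 m/s
Total dV = 3512 m/s

3512 m/s


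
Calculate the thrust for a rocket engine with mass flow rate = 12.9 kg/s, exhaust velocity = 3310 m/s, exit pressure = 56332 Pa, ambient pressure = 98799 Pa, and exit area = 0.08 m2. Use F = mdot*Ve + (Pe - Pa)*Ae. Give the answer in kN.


F = 12.9 * 3310 + (56332 - 98799) * 0.08 = 39302.0 N = 39.3 kN

39.3 kN


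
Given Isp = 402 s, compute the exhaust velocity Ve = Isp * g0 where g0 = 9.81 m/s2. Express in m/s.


Ve = Isp * g0 = 402 * 9.81 = 3943.6 m/s

3943.6 m/s


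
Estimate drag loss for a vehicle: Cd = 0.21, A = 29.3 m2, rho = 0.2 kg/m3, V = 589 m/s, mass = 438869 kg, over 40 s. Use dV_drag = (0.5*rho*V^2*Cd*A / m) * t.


D = 0.5 * 0.2 * 589^2 * 0.21 * 29.3 = 213460.49 N
a = 213460.49 / 438869 = 0.4864 m/s2
dV = 0.4864 * 40 = 19.5 m/s

19.5 m/s


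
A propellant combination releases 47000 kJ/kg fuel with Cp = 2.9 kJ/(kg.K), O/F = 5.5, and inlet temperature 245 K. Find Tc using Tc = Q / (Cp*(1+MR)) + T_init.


Tc = 47000 / (2.9 * (1 + 5.5)) + 245 = 2738 K

2738 K


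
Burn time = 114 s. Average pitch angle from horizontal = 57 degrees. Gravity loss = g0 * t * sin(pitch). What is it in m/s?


GL = 9.81 * 114 * sin(57 deg) = 938 m/s

938 m/s


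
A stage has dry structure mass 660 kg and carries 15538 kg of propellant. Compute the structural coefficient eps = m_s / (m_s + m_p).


eps = 660 / (660 + 15538) = 0.0407

0.0407


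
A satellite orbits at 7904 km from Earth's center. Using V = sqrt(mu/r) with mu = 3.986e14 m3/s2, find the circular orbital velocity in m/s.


V = sqrt(3.986e14 / 7904000) = 7101 m/s

7101 m/s


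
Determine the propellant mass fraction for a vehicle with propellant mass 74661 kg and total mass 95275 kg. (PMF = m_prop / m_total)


PMF = 74661 / 95275 = 0.784

0.784


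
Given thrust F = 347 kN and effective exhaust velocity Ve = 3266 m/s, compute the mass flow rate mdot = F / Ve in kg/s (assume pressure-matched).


mdot = F / Ve = 347000 / 3266 = 106.2 kg/s

106.2 kg/s


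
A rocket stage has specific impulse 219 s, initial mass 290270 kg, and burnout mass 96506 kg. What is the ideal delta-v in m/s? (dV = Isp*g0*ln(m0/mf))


Ve = 219 * 9.81 = 2148.39 m/s
dV = 2148.39 * ln(290270/96506) = 2366 m/s

2366 m/s


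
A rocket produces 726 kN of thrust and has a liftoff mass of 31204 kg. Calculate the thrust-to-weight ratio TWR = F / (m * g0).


TWR = 726000 / (31204 * 9.81) = 2.37

2.37


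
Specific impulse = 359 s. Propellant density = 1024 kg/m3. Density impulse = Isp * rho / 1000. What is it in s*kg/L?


rho*Isp = 359 * 1024 / 1000 = 368 s*kg/L

368 s*kg/L


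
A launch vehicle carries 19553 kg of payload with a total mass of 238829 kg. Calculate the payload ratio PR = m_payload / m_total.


PR = 19553 / 238829 = 0.0819

0.0819


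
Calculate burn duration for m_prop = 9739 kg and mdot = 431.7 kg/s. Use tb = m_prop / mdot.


tb = 9739 / 431.7 = 22.6 s

22.6 s


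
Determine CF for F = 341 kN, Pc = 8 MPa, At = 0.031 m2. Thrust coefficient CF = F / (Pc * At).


CF = 341000 / (8e6 * 0.031) = 1.38

1.38


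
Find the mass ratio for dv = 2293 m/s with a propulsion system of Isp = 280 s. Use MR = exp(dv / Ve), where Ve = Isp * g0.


Ve = 280 * 9.81 = 2746.8 m/s
MR = exp(2293 / 2746.8) = 2.304

2.304


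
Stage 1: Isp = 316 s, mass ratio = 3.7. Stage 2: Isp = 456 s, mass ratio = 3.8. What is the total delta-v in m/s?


dV1 = 316 * 9.81 * ln(3.7) = 4055.8 m/s
dV2 = 456 * 9.81 * ln(3.8) = 5971.9 m/s
Total dV = 4055.8 + 5971.9 = 10027.7 m/s ~ 10028 m/s

10028 m/s


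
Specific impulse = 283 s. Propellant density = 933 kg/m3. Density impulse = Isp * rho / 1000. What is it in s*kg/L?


rho*Isp = 283 * 933 / 1000 = 264 s*kg/L

264 s*kg/L


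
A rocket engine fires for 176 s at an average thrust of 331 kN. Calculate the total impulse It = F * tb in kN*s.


It = 331 * 176 = 58256 kN*s

58256 kN*s


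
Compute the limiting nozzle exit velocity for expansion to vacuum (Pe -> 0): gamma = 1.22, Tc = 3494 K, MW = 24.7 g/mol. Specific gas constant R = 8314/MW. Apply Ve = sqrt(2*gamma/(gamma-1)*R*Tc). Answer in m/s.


R = 8314 / 24.7 = 336.6 J/(kg.K)
Ve = sqrt(2 * 1.22 / (1.22 - 1) * 336.6 * 3494) = 3612 m/s

3612 m/s


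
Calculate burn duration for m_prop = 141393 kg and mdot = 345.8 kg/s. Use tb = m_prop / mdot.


tb = 141393 / 345.8 = 408.9 s

408.9 s


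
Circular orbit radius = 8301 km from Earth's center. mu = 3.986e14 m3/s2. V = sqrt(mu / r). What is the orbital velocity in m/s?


V = sqrt(3.986e14 / 8301000) = 6930 m/s

6930 m/s


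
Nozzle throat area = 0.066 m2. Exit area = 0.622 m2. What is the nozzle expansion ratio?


AR = 0.622 / 0.066 = 9.4

9.4


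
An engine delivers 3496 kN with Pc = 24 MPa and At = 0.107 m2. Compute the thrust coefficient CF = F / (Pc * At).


CF = 3496000 / (24e6 * 0.107) = 1.36

1.36


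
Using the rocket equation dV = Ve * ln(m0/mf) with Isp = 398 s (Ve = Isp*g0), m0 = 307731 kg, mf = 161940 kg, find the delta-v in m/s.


Ve = 398 * 9.81 = 3904.38 m/s
dV = 3904.38 * ln(307731/161940) = 2507 m/s

2507 m/s


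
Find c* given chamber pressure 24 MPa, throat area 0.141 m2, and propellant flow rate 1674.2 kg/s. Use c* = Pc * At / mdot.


c* = 24e6 * 0.141 / 1674.2 = 2021 m/s

2021 m/s


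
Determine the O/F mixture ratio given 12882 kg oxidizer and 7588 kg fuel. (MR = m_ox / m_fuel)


MR = 12882 / 7588 = 1.7

1.7


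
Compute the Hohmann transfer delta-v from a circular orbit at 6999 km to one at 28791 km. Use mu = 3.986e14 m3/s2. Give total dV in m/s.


V1 = sqrt(mu/r1) = 7546.59 m/s
dV1 = V1*(sqrt(2*r2/(r1+r2)) - 1) = 2025.64 m/s
V2 = sqrt(mu/r2) = 3720.83 m/s
dV2 = V2*(1 - sqrt(2*r1/(r1+r2))) = 1393.86 m/s
Total dV = 3419 m/s

3419 m/s


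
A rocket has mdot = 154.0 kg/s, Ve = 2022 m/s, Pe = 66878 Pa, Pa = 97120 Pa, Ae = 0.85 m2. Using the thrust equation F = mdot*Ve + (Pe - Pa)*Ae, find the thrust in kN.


F = 154.0 * 2022 + (66878 - 97120) * 0.85 = 285682.0 N = 285.7 kN

285.7 kN


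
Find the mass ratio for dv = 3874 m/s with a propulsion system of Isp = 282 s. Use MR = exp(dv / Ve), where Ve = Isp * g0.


Ve = 282 * 9.81 = 2766.42 m/s
MR = exp(3874 / 2766.42) = 4.057

4.057


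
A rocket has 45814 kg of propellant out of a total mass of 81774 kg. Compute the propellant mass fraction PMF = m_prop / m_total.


PMF = 45814 / 81774 = 0.56

0.56


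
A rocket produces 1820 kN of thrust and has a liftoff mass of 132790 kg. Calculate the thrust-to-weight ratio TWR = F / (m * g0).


TWR = 1820000 / (132790 * 9.81) = 1.4

1.4


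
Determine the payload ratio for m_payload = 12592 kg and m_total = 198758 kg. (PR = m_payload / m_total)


PR = 12592 / 198758 = 0.0634

0.0634


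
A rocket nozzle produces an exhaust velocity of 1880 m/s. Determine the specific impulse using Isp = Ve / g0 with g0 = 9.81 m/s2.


Isp = Ve / g0 = 1880 / 9.81 = 191.6 s

191.6 s


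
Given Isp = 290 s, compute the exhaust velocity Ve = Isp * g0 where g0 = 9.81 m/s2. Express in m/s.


Ve = Isp * g0 = 290 * 9.81 = 2844.9 m/s

2844.9 m/s


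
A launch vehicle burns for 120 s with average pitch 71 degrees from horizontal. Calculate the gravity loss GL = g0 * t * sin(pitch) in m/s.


GL = 9.81 * 120 * sin(71 deg) = 1113 m/s

1113 m/s


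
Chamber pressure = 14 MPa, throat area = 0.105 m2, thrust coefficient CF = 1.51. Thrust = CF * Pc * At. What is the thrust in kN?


F = 1.51 * 14e6 * 0.105 = 2.2197e+06 N = 2219.7 kN

2219.7 kN


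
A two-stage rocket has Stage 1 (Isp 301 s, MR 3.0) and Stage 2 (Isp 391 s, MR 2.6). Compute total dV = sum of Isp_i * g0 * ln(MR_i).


dV1 = 301 * 9.81 * ln(3.0) = 3244.0 m/s
dV2 = 391 * 9.81 * ln(2.6) = 3665.1 m/s
Total dV = 3244.0 + 3665.1 = 6909.1 m/s ~ 6909 m/s

6909 m/s


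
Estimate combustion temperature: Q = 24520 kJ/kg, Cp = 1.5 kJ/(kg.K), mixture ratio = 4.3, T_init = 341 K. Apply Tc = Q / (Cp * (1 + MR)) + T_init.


Tc = 24520 / (1.5 * (1 + 4.3)) + 341 = 3425 K

3425 K


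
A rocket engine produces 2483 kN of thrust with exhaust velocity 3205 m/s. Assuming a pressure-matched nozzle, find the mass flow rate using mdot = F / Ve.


mdot = F / Ve = 2483000 / 3205 = 774.7 kg/s

774.7 kg/s


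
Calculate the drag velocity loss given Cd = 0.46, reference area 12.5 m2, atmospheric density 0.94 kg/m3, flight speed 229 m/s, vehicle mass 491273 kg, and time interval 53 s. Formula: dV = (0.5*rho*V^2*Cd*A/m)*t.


D = 0.5 * 0.94 * 229^2 * 0.46 * 12.5 = 141721.8 N
a = 141721.8 / 491273 = 0.2885 m/s2
dV = 0.2885 * 53 = 15.3 m/s

15.3 m/s


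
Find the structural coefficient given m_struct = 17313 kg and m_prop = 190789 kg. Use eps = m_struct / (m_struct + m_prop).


eps = 17313 / (17313 + 190789) = 0.0832

0.0832


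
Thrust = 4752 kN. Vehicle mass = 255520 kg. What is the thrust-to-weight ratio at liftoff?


TWR = 4752000 / (255520 * 9.81) = 1.9

1.9


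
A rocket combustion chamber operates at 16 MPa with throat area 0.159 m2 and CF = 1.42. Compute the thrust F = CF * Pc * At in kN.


F = 1.42 * 16e6 * 0.159 = 3.6125e+06 N = 3612.5 kN

3612.5 kN


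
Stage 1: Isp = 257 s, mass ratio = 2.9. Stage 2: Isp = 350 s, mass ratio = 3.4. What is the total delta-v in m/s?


dV1 = 257 * 9.81 * ln(2.9) = 2684.3 m/s
dV2 = 350 * 9.81 * ln(3.4) = 4201.8 m/s
Total dV = 2684.3 + 4201.8 = 6886.1 m/s ~ 6886 m/s

6886 m/s


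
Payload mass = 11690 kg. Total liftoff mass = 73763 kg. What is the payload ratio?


PR = 11690 / 73763 = 0.1585

0.1585


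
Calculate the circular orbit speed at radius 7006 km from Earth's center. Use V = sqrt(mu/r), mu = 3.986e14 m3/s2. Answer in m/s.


V = sqrt(3.986e14 / 7006000) = 7543 m/s

7543 m/s


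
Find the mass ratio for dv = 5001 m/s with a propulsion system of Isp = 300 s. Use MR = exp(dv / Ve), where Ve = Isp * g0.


Ve = 300 * 9.81 = 2943.0 m/s
MR = exp(5001 / 2943.0) = 5.47

5.47


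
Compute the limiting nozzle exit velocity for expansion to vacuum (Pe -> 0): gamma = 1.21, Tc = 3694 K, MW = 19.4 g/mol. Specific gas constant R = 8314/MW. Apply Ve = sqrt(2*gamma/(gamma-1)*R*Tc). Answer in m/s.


R = 8314 / 19.4 = 428.56 J/(kg.K)
Ve = sqrt(2 * 1.21 / (1.21 - 1) * 428.56 * 3694) = 4271 m/s

4271 m/s


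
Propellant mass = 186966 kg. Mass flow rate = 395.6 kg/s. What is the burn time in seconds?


tb = 186966 / 395.6 = 472.6 s

472.6 s


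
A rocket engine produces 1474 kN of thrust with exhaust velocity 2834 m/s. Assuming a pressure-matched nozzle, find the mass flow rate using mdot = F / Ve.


mdot = F / Ve = 1474000 / 2834 = 520.1 kg/s

520.1 kg/s


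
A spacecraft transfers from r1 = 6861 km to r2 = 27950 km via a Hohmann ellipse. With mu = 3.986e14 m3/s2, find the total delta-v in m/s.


V1 = sqrt(mu/r1) = 7622.11 m/s
dV1 = V1*(sqrt(2*r2/(r1+r2)) - 1) = 2036.68 m/s
V2 = sqrt(mu/r2) = 3776.4 m/s
dV2 = V2*(1 - sqrt(2*r1/(r1+r2))) = 1405.42 m/s
Total dV = 3442 m/s

3442 m/s


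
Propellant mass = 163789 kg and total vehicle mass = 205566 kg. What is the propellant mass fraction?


PMF = 163789 / 205566 = 0.797

0.797


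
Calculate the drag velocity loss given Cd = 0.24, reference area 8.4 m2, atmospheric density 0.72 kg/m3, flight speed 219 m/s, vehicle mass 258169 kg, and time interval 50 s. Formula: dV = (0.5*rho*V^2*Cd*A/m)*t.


D = 0.5 * 0.72 * 219^2 * 0.24 * 8.4 = 34808.18 N
a = 34808.18 / 258169 = 0.1348 m/s2
dV = 0.1348 * 50 = 6.7 m/s

6.7 m/s


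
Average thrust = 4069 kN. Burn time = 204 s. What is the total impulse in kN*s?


It = 4069 * 204 = 830076 kN*s

830076 kN*s


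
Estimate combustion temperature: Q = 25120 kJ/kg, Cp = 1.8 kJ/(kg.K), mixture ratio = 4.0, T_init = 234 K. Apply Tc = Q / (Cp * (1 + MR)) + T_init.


Tc = 25120 / (1.8 * (1 + 4.0)) + 234 = 3025 K

3025 K


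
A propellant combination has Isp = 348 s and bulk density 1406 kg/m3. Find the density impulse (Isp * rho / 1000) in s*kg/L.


rho*Isp = 348 * 1406 / 1000 = 489 s*kg/L

489 s*kg/L


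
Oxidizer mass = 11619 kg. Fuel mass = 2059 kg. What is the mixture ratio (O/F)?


MR = 11619 / 2059 = 5.64

5.64


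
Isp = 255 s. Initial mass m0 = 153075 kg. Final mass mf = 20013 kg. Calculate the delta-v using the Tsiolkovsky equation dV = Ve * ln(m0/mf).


Ve = 255 * 9.81 = 2501.55 m/s
dV = 2501.55 * ln(153075/20013) = 5090 m/s

5090 m/s


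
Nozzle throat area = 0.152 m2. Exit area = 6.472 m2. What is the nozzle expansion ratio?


AR = 6.472 / 0.152 = 42.6

42.6


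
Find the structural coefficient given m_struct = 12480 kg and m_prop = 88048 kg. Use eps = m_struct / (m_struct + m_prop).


eps = 12480 / (12480 + 88048) = 0.1241

0.1241


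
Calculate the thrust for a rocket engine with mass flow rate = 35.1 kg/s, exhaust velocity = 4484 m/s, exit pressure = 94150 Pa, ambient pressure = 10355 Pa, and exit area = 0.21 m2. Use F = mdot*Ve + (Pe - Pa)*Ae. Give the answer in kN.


F = 35.1 * 4484 + (94150 - 10355) * 0.21 = 174985.0 N = 175.0 kN

175.0 kN


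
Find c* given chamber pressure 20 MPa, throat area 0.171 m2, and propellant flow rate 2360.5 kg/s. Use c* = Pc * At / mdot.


c* = 20e6 * 0.171 / 2360.5 = 1449 m/s

1449 m/s


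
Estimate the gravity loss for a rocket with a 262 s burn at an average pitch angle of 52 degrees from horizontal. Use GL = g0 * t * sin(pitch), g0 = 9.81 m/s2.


GL = 9.81 * 262 * sin(52 deg) = 2025 m/s

2025 m/s


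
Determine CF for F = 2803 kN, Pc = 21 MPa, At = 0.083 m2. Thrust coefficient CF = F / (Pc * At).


CF = 2803000 / (21e6 * 0.083) = 1.61

1.61


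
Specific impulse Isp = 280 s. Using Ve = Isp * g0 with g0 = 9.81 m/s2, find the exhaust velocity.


Ve = Isp * g0 = 280 * 9.81 = 2746.8 m/s

2746.8 m/s


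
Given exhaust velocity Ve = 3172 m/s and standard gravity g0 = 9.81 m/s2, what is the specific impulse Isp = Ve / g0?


Isp = Ve / g0 = 3172 / 9.81 = 323.3 s

323.3 s


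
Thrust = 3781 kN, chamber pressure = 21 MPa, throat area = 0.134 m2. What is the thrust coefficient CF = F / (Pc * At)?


CF = 3781000 / (21e6 * 0.134) = 1.34

1.34


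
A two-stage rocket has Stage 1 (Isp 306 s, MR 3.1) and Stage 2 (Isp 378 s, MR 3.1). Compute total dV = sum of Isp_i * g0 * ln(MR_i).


dV1 = 306 * 9.81 * ln(3.1) = 3396.3 m/s
dV2 = 378 * 9.81 * ln(3.1) = 4195.4 m/s
Total dV = 3396.3 + 4195.4 = 7591.7 m/s ~ 7592 m/s

7592 m/s


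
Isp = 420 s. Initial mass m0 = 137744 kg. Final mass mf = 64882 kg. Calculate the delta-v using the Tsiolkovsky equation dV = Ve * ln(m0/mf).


Ve = 420 * 9.81 = 4120.2 m/s
dV = 4120.2 * ln(137744/64882) = 3102 m/s

3102 m/s


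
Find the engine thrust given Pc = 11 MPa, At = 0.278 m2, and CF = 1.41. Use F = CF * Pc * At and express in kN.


F = 1.41 * 11e6 * 0.278 = 4.3118e+06 N = 4311.8 kN

4311.8 kN


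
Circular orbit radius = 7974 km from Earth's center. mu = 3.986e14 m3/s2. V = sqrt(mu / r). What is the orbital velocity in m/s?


V = sqrt(3.986e14 / 7974000) = 7070 m/s

7070 m/s


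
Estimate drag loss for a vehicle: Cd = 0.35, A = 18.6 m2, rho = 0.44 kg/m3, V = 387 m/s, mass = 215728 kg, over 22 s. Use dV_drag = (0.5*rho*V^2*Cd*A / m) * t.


D = 0.5 * 0.44 * 387^2 * 0.35 * 18.6 = 214499.16 N
a = 214499.16 / 215728 = 0.9943 m/s2
dV = 0.9943 * 22 = 21.9 m/s

21.9 m/s


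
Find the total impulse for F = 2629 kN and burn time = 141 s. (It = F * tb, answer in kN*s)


It = 2629 * 141 = 370689 kN*s

370689 kN*s


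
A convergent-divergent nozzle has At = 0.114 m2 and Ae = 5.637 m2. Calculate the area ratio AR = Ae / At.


AR = 5.637 / 0.114 = 49.4

49.4


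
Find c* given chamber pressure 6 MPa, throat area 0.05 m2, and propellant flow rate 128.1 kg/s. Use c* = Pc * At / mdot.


c* = 6e6 * 0.05 / 128.1 = 2342 m/s

2342 m/s


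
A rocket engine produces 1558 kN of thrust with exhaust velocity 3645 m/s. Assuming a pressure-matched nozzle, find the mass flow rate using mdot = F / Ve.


mdot = F / Ve = 1558000 / 3645 = 427.4 kg/s

427.4 kg/s


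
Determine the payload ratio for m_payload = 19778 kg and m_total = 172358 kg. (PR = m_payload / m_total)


PR = 19778 / 172358 = 0.1147

0.1147


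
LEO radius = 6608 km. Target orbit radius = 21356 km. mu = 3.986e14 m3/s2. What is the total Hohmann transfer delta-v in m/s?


V1 = sqrt(mu/r1) = 7766.65 m/s
dV1 = V1*(sqrt(2*r2/(r1+r2)) - 1) = 1831.97 m/s
V2 = sqrt(mu/r2) = 4320.25 m/s
dV2 = V2*(1 - sqrt(2*r1/(r1+r2))) = 1350.23 m/s
Total dV = 3182 m/s

3182 m/s


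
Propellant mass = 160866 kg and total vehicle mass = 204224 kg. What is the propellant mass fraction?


PMF = 160866 / 204224 = 0.788

0.788


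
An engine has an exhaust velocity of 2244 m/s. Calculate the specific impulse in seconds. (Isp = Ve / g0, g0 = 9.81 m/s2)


Isp = Ve / g0 = 2244 / 9.81 = 228.7 s

228.7 s


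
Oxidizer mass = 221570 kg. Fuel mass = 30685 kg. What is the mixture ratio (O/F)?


MR = 221570 / 30685 = 7.22

7.22


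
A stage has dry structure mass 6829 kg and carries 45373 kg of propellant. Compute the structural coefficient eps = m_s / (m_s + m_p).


eps = 6829 / (6829 + 45373) = 0.1308

0.1308


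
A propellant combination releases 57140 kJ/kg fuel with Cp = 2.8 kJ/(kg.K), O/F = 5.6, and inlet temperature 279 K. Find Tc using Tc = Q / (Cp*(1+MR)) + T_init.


Tc = 57140 / (2.8 * (1 + 5.6)) + 279 = 3371 K

3371 K


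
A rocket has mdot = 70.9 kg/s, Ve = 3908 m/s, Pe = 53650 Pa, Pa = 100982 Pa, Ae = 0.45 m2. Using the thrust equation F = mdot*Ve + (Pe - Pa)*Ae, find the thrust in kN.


F = 70.9 * 3908 + (53650 - 100982) * 0.45 = 255778.0 N = 255.8 kN

255.8 kN


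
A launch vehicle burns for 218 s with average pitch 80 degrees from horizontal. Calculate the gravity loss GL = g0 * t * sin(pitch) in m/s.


GL = 9.81 * 218 * sin(80 deg) = 2106 m/s

2106 m/s


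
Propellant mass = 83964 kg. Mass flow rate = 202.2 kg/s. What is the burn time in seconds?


tb = 83964 / 202.2 = 415.3 s

415.3 s


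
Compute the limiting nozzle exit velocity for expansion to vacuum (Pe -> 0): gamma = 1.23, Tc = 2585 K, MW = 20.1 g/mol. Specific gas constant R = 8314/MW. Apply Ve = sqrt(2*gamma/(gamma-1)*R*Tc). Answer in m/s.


R = 8314 / 20.1 = 413.63 J/(kg.K)
Ve = sqrt(2 * 1.23 / (1.23 - 1) * 413.63 * 2585) = 3382 m/s

3382 m/s


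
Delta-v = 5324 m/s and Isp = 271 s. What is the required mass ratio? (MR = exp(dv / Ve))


Ve = 271 * 9.81 = 2658.51 m/s
MR = exp(5324 / 2658.51) = 7.408

7.408


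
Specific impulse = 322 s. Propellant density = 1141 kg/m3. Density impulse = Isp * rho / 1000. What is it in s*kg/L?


rho*Isp = 322 * 1141 / 1000 = 367 s*kg/L

367 s*kg/L


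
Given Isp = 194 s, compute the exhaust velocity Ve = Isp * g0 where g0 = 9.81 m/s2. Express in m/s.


Ve = Isp * g0 = 194 * 9.81 = 1903.1 m/s

1903.1 m/s


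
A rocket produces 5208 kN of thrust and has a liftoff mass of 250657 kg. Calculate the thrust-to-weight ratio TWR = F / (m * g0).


TWR = 5208000 / (250657 * 9.81) = 2.12

2.12


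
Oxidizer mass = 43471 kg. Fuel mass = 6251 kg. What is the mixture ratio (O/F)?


MR = 43471 / 6251 = 6.95

6.95


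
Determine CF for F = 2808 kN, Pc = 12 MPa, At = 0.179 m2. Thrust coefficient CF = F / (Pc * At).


CF = 2808000 / (12e6 * 0.179) = 1.31

1.31


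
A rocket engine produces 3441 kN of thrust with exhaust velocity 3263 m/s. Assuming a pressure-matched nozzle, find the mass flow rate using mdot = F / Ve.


mdot = F / Ve = 3441000 / 3263 = 1054.6 kg/s

1054.6 kg/s


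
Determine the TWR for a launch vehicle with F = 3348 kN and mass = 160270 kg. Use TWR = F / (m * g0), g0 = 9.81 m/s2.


TWR = 3348000 / (160270 * 9.81) = 2.13

2.13


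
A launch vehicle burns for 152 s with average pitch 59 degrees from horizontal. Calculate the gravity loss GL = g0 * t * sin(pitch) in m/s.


GL = 9.81 * 152 * sin(59 deg) = 1278 m/s

1278 m/s


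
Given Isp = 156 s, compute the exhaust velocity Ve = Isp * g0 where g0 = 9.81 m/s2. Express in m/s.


Ve = Isp * g0 = 156 * 9.81 = 1530.4 m/s

1530.4 m/s


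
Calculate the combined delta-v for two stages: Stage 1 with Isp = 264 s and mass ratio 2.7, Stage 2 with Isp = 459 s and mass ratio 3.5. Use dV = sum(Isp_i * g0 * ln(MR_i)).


dV1 = 264 * 9.81 * ln(2.7) = 2572.4 m/s
dV2 = 459 * 9.81 * ln(3.5) = 5640.9 m/s
Total dV = 2572.4 + 5640.9 = 8213.3 m/s ~ 8213 m/s

8213 m/s


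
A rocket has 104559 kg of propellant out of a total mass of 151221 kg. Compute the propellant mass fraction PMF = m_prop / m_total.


PMF = 104559 / 151221 = 0.691

0.691


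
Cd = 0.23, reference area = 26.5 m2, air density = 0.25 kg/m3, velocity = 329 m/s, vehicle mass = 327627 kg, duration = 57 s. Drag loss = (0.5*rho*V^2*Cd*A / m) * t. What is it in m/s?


D = 0.5 * 0.25 * 329^2 * 0.23 * 26.5 = 82466.11 N
a = 82466.11 / 327627 = 0.2517 m/s2
dV = 0.2517 * 57 = 14.3 m/s

14.3 m/s


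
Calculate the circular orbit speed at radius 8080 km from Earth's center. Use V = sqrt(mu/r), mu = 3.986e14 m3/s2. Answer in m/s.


V = sqrt(3.986e14 / 8080000) = 7024 m/s

7024 m/s


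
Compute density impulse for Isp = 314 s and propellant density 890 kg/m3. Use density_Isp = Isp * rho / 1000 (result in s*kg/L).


rho*Isp = 314 * 890 / 1000 = 279 s*kg/L

279 s*kg/L


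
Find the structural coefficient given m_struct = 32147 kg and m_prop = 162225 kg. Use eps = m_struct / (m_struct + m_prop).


eps = 32147 / (32147 + 162225) = 0.1654

0.1654


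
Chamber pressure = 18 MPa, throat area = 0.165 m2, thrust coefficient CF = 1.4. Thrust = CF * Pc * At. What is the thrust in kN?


F = 1.4 * 18e6 * 0.165 = 4.1580e+06 N = 4158.0 kN

4158.0 kN


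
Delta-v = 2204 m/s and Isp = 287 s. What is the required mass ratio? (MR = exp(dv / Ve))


Ve = 287 * 9.81 = 2815.47 m/s
MR = exp(2204 / 2815.47) = 2.188

2.188


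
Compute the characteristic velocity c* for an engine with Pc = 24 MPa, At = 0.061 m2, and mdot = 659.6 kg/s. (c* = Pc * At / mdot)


c* = 24e6 * 0.061 / 659.6 = 2220 m/s

2220 m/s


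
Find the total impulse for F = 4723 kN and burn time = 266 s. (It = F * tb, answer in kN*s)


It = 4723 * 266 = 1256318 kN*s

1256318 kN*s


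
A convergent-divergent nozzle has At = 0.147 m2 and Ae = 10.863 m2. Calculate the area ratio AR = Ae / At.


AR = 10.863 / 0.147 = 73.9

73.9


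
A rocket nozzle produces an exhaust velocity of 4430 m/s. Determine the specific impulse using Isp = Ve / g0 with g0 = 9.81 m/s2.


Isp = Ve / g0 = 4430 / 9.81 = 451.6 s

451.6 s


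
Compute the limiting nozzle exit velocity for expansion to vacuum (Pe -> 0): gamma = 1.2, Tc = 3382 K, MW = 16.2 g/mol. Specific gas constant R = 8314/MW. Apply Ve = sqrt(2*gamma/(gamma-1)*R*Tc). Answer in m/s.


R = 8314 / 16.2 = 513.21 J/(kg.K)
Ve = sqrt(2 * 1.2 / (1.2 - 1) * 513.21 * 3382) = 4564 m/s

4564 m/s


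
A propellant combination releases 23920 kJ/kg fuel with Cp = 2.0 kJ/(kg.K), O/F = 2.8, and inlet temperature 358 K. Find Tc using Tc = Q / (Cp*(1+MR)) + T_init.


Tc = 23920 / (2.0 * (1 + 2.8)) + 358 = 3505 K

3505 K


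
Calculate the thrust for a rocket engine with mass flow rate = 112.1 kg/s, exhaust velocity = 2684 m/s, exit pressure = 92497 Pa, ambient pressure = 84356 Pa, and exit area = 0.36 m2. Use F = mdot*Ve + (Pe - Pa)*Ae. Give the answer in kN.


F = 112.1 * 2684 + (92497 - 84356) * 0.36 = 303807.0 N = 303.8 kN

303.8 kN


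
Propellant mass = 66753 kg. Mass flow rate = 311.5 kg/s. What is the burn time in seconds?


tb = 66753 / 311.5 = 214.3 s

214.3 s


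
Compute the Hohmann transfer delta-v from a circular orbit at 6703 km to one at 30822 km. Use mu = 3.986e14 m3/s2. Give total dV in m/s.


V1 = sqrt(mu/r1) = 7711.41 m/s
dV1 = V1*(sqrt(2*r2/(r1+r2)) - 1) = 2172.28 m/s
V2 = sqrt(mu/r2) = 3596.15 m/s
dV2 = V2*(1 - sqrt(2*r1/(r1+r2))) = 1446.7 m/s
Total dV = 3619 m/s

3619 m/s


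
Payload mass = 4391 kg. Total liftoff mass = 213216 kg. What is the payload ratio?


PR = 4391 / 213216 = 0.0206

0.0206


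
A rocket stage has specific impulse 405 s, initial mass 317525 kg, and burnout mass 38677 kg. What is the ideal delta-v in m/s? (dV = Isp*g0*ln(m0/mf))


Ve = 405 * 9.81 = 3973.05 m/s
dV = 3973.05 * ln(317525/38677) = 8365 m/s

8365 m/s


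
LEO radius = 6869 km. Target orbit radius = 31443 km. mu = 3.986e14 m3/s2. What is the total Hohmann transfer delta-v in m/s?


V1 = sqrt(mu/r1) = 7617.67 m/s
dV1 = V1*(sqrt(2*r2/(r1+r2)) - 1) = 2141.92 m/s
V2 = sqrt(mu/r2) = 3560.46 m/s
dV2 = V2*(1 - sqrt(2*r1/(r1+r2))) = 1428.4 m/s
Total dV = 3570 m/s

3570 m/s


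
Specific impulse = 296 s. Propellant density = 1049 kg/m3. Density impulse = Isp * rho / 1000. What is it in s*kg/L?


rho*Isp = 296 * 1049 / 1000 = 311 s*kg/L

311 s*kg/L


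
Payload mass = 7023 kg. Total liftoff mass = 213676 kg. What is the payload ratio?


PR = 7023 / 213676 = 0.0329

0.0329


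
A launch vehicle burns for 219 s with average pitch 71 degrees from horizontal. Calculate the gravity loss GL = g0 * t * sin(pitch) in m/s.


GL = 9.81 * 219 * sin(71 deg) = 2031 m/s

2031 m/s


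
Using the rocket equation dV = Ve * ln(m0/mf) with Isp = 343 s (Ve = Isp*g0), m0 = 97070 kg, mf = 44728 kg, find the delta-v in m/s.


Ve = 343 * 9.81 = 3364.83 m/s
dV = 3364.83 * ln(97070/44728) = 2607 m/s

2607 m/s


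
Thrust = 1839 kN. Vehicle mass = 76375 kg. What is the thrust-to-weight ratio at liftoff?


TWR = 1839000 / (76375 * 9.81) = 2.45

2.45


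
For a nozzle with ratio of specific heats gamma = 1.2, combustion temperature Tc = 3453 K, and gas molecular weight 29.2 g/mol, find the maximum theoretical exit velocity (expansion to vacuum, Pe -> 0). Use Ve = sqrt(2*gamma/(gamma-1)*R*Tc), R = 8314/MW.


R = 8314 / 29.2 = 284.73 J/(kg.K)
Ve = sqrt(2 * 1.2 / (1.2 - 1) * 284.73 * 3453) = 3435 m/s

3435 m/s


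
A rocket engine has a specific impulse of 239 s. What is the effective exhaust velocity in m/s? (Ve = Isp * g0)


Ve = Isp * g0 = 239 * 9.81 = 2344.6 m/s

2344.6 m/s


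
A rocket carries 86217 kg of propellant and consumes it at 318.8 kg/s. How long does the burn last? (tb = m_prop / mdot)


tb = 86217 / 318.8 = 270.4 s

270.4 s


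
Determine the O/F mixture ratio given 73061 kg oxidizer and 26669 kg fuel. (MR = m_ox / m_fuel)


MR = 73061 / 26669 = 2.74

2.74


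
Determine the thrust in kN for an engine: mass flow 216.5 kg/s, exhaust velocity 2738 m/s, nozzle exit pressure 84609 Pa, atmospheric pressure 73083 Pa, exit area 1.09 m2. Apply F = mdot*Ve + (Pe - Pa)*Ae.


F = 216.5 * 2738 + (84609 - 73083) * 1.09 = 605340.0 N = 605.3 kN

605.3 kN


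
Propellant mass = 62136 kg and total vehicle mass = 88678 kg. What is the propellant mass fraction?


PMF = 62136 / 88678 = 0.701

0.701


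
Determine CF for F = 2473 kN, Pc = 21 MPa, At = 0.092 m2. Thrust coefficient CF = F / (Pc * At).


CF = 2473000 / (21e6 * 0.092) = 1.28

1.28


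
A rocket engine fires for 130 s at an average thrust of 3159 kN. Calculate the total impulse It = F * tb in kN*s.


It = 3159 * 130 = 410670 kN*s

410670 kN*s


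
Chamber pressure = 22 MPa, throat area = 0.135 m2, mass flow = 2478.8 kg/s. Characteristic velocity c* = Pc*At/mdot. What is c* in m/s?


c* = 22e6 * 0.135 / 2478.8 = 1198 m/s

1198 m/s


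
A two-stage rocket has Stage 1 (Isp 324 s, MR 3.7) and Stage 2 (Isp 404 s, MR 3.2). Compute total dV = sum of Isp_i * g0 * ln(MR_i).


dV1 = 324 * 9.81 * ln(3.7) = 4158.5 m/s
dV2 = 404 * 9.81 * ln(3.2) = 4609.8 m/s
Total dV = 4158.5 + 4609.8 = 8768.3 m/s ~ 8768 m/s

8768 m/s


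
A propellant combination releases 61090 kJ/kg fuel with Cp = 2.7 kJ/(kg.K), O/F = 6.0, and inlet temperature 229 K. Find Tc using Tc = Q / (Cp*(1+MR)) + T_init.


Tc = 61090 / (2.7 * (1 + 6.0)) + 229 = 3461 K

3461 K


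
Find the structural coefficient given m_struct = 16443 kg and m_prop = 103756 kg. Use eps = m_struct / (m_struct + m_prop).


eps = 16443 / (16443 + 103756) = 0.1368

0.1368


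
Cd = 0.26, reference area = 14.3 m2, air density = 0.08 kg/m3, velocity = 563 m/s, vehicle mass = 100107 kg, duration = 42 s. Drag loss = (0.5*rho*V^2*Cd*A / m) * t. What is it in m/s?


D = 0.5 * 0.08 * 563^2 * 0.26 * 14.3 = 47139.63 N
a = 47139.63 / 100107 = 0.4709 m/s2
dV = 0.4709 * 42 = 19.8 m/s

19.8 m/s


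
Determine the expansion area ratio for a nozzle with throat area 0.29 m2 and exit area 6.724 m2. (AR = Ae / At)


AR = 6.724 / 0.29 = 23.2

23.2


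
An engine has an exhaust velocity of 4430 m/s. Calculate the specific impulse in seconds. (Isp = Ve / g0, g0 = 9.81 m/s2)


Isp = Ve / g0 = 4430 / 9.81 = 451.6 s

451.6 s


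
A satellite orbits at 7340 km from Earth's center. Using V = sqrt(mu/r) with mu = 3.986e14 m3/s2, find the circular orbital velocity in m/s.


V = sqrt(3.986e14 / 7340000) = 7369 m/s

7369 m/s


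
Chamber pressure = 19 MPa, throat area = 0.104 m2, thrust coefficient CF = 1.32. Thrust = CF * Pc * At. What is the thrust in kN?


F = 1.32 * 19e6 * 0.104 = 2.6083e+06 N = 2608.3 kN

2608.3 kN


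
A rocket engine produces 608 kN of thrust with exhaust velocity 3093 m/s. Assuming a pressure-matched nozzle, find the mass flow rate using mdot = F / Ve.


mdot = F / Ve = 608000 / 3093 = 196.6 kg/s

196.6 kg/s


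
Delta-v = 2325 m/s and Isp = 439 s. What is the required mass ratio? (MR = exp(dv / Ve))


Ve = 439 * 9.81 = 4306.59 m/s
MR = exp(2325 / 4306.59) = 1.716

1.716


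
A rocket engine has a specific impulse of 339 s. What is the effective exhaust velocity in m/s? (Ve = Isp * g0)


Ve = Isp * g0 = 339 * 9.81 = 3325.6 m/s

3325.6 m/s


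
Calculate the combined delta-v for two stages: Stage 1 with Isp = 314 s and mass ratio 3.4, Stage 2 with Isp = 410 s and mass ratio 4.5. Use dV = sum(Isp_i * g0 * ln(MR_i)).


dV1 = 314 * 9.81 * ln(3.4) = 3769.6 m/s
dV2 = 410 * 9.81 * ln(4.5) = 6049.5 m/s
Total dV = 3769.6 + 6049.5 = 9819.1 m/s ~ 9819 m/s

9819 m/s


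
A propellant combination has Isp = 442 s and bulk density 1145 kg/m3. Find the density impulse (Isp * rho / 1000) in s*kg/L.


rho*Isp = 442 * 1145 / 1000 = 506 s*kg/L

506 s*kg/L


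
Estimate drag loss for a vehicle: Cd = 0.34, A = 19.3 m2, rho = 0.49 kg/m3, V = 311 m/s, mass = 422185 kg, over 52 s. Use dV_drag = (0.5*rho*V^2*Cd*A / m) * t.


D = 0.5 * 0.49 * 311^2 * 0.34 * 19.3 = 155497.38 N
a = 155497.38 / 422185 = 0.3683 m/s2
dV = 0.3683 * 52 = 19.2 m/s

19.2 m/s


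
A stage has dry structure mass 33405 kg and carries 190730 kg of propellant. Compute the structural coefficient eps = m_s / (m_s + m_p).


eps = 33405 / (33405 + 190730) = 0.149

0.149


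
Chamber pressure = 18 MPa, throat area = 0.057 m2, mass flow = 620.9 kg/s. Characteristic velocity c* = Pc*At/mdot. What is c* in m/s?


c* = 18e6 * 0.057 / 620.9 = 1652 m/s

1652 m/s


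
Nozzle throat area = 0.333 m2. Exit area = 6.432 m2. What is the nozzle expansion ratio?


AR = 6.432 / 0.333 = 19.3

19.3


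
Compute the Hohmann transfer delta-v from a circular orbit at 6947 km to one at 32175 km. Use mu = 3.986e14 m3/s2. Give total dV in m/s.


V1 = sqrt(mu/r1) = 7574.78 m/s
dV1 = V1*(sqrt(2*r2/(r1+r2)) - 1) = 2140.02 m/s
V2 = sqrt(mu/r2) = 3519.73 m/s
dV2 = V2*(1 - sqrt(2*r1/(r1+r2))) = 1422.18 m/s
Total dV = 3562 m/s

3562 m/s


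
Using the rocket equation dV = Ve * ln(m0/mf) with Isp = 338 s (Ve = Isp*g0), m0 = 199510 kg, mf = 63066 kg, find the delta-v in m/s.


Ve = 338 * 9.81 = 3315.78 m/s
dV = 3315.78 * ln(199510/63066) = 3819 m/s

3819 m/s


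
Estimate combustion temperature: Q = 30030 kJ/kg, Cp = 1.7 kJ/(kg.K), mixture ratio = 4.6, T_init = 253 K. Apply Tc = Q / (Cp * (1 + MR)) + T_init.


Tc = 30030 / (1.7 * (1 + 4.6)) + 253 = 3407 K

3407 K


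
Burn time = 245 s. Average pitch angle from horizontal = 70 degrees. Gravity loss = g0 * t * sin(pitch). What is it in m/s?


GL = 9.81 * 245 * sin(70 deg) = 2259 m/s

2259 m/s


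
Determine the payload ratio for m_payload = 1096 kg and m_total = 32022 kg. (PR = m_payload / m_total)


PR = 1096 / 32022 = 0.0342

0.0342
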